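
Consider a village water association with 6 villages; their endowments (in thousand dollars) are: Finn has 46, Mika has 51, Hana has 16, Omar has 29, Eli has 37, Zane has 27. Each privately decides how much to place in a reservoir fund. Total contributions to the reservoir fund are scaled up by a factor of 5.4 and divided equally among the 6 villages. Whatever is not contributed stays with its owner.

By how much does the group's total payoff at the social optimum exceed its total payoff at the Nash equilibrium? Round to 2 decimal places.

The private return per contributed unit is 5.4/6 = 0.9000 < 1 for every player regardless of endowment, so the Nash equilibrium is zero contribution and the group total is Σ E_j = 46 + 51 + 16 + 29 + 37 + 27 = 206.
Each contributed unit returns 5.400 to the group, so the social optimum is full contribution by everyone: group total = 5.400 × 206 = 1112.40.
Efficiency loss = (5.400 − 1) × 206 = 906.40.

906.40 thousand dollars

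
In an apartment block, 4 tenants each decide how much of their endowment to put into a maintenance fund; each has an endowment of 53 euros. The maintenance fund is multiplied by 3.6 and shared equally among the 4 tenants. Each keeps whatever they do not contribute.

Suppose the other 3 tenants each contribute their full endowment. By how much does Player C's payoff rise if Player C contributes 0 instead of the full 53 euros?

Switching from a contribution of 53 to 0 lets Player C keep an extra 53 euros, but lowers the maintenance fund by 53, which costs Player C their own share of that drop: 3.6/4 × 53 = 47.70.
Net gain = 53 − 47.70 = 5.30. The private return per contributed unit (0.9000) is below 1, so free-riding is indeed the best response regardless of what the others do.

5.30 euros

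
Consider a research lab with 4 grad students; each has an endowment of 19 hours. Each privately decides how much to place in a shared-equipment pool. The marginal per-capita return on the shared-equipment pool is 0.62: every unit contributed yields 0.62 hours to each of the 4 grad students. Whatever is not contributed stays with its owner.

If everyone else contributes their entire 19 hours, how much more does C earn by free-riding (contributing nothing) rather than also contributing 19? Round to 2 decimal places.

7.22 hours

Switching from a contribution of 19 to 0 lets C keep an extra 19 hours, but lowers the shared-equipment pool by 19, which costs C their own share of that drop: 0.62 × 19 = 11.78.
Net gain = 19 − 11.78 = 7.22. The private return per contributed unit (0.62) is below 1, so free-riding is indeed the best response regardless of what the others do.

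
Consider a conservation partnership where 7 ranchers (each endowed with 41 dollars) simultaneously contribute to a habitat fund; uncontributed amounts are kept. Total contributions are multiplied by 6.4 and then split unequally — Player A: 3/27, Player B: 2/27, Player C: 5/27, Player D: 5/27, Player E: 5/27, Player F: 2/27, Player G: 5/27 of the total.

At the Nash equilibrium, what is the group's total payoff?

Each unit j contributes comes back to j as 6.4 × (j's share), so j prefers to contribute only if that share exceeds 1/6.4 = 0.1563; otherwise keeping the unit dominates.
Player C, Player D, Player E and Player G clear that bar, contributing 41 each; the remaining 3 contribute 0. Total contributed: 164.
The habitat fund pays out 6.4 × 164 = 1049.60 in total (split across the unequal shares, but the aggregate is all that matters for the group sum).
The 3 free-riders keep 41 each, adding 123. Group total = 123 + 1049.60 = 1172.60.

1172.60 dollars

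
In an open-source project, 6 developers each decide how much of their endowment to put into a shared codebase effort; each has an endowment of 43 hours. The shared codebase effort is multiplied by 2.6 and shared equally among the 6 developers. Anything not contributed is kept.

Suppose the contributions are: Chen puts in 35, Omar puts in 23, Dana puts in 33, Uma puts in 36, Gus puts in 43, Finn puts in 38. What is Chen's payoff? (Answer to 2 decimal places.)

98.13 hours

Total contributed: 35 + 23 + 33 + 36 + 43 + 38 = 208.
Each receives 2.6 × 208 / 6 = 90.13 from the shared codebase effort.
Chen keeps 43 − 35 = 8, so Chen's payoff is 8 + 90.13 = 98.13.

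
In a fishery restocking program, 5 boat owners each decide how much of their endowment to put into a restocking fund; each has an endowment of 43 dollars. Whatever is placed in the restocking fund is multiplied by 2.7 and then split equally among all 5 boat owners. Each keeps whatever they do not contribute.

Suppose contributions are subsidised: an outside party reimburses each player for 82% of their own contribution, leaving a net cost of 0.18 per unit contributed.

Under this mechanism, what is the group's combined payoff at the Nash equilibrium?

With the mechanism, a contributed unit returns (2.7/5) / 0.18 = 3.0000 per unit of net cost to the contributor — now above 1 — so contributing fully is weakly dominant for every player.
So the Nash equilibrium is full contribution by all 5; the group earns 5 × (43 × 0.82 + 2.7 × 43) = 756.80.

756.80 dollars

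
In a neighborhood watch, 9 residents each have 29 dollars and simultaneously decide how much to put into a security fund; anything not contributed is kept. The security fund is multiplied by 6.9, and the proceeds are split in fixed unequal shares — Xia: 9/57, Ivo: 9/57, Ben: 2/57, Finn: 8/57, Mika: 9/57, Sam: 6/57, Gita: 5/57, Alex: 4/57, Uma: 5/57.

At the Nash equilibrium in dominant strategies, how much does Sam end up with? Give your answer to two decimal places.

Player j's private return per contributed unit is 6.9 × (j's share). Contributing is weakly dominant for j when that share is at least 1/6.9 = 0.1449, and contributing 0 is dominant otherwise.
Xia, Ivo and Mika clear that bar, contributing 29 each; the remaining 6 contribute 0. Total contributed: 87.
Sam keeps 29 and receives 6.9 × 87 × 6/57 = 63.19 from the security fund, for a payoff of 92.19.

92.19 dollars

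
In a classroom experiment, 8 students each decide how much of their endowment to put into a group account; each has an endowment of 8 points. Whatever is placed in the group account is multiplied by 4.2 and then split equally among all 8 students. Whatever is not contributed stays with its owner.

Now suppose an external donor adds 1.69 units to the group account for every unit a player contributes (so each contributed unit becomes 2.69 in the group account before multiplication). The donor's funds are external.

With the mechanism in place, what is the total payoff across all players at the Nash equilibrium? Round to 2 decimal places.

723.07 points

The effective private return per unit is now 4.2 × 2.69 / 8 = 1.4123 > 1, so every player's dominant strategy flips to full contribution.
So the Nash equilibrium is full contribution by all 8; the group earns 4.2 × 2.69 × 64 = 723.07.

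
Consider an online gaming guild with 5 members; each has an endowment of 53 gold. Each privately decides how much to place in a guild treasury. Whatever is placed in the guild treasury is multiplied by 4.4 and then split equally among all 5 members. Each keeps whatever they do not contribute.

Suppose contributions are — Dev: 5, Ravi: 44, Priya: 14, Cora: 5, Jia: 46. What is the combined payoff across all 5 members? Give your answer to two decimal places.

652.60 gold

Total contributed: 5 + 44 + 14 + 5 + 46 = 114; total kept: 5 × 53 − 114 = 151.
The guild treasury pays out 4.4 × 114 = 501.60 in aggregate.
Group total = 151 + 501.60 = 652.60.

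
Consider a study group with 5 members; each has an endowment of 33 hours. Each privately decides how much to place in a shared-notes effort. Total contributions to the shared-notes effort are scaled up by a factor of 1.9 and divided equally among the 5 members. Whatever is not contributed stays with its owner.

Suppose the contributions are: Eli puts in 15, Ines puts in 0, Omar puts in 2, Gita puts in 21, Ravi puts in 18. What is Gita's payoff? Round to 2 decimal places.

33.28 hours

Total contributed: 15 + 0 + 2 + 21 + 18 = 56.
Each receives 1.9 × 56 / 5 = 21.28 from the shared-notes effort.
Gita keeps 33 − 21 = 12, so Gita's payoff is 12 + 21.28 = 33.28.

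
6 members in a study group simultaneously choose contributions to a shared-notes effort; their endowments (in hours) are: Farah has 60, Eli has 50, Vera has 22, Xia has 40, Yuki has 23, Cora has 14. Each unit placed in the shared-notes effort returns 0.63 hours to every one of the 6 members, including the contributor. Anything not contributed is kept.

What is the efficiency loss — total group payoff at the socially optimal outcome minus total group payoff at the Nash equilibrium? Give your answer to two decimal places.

581.02 hours

The private return per contributed unit is 0.63 < 1 for everyone, so the Nash equilibrium is zero contribution and the group total is Σ E_j = 60 + 50 + 22 + 40 + 23 + 14 = 209.
Each contributed unit returns 3.780 to the group, so the social optimum is full contribution by everyone: group total = 3.780 × 209 = 790.02.
Efficiency loss = (3.780 − 1) × 209 = 581.02.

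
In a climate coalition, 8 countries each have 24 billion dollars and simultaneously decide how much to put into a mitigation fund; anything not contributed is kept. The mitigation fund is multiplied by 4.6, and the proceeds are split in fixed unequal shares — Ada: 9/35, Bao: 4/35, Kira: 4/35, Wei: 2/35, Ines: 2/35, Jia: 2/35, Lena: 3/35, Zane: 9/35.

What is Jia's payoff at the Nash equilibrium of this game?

36.62 billion dollars

A player with share s gets back 4.6·s per unit contributed, so full contribution is dominant for anyone with s > 1/4.6 = 0.2174 and zero contribution is dominant for anyone below.
Ada and Zane clear that bar, contributing 24 each; the remaining 6 contribute 0. Total contributed: 48.
Jia keeps 24 and receives 4.6 × 48 × 2/35 = 12.62 from the mitigation fund, for a payoff of 36.62.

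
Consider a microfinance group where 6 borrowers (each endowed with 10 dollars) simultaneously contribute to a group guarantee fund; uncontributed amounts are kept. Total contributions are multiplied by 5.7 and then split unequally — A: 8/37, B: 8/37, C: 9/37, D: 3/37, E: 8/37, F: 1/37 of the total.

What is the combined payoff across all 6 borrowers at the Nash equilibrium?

Player j's private return per contributed unit is 5.7 × (j's share). Contributing is weakly dominant for j when that share is at least 1/5.7 = 0.1754, and contributing 0 is dominant otherwise.
A, B, C and E clear that bar, contributing 10 each; the remaining 2 contribute 0. Total contributed: 40.
The group guarantee fund pays out 5.7 × 40 = 228.00 in total (split across the unequal shares, but the aggregate is all that matters for the group sum).
The 2 free-riders keep 10 each, adding 20. Group total = 20 + 228.00 = 248.00.

248.00 dollars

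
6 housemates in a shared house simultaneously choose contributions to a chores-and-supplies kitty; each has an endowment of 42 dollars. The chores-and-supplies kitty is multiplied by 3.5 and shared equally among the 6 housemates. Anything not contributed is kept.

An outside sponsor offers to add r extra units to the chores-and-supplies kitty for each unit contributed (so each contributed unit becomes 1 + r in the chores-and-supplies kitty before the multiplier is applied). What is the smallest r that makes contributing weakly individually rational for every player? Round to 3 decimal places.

0.714

With matching at rate r, one contributed unit becomes (1 + r) in the chores-and-supplies kitty and returns 3.5 × (1 + r) / 6 to the contributor.
Setting this equal to 1: 1 + r = 6/3.5 = 1.7143.
So the minimum matching rate is r = 1.7143 − 1 = 0.714.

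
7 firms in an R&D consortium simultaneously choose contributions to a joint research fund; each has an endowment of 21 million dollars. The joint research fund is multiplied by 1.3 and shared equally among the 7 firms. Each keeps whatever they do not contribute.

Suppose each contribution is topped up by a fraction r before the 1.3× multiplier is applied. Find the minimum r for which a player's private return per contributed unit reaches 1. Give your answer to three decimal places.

4.385

With matching at rate r, one contributed unit becomes (1 + r) in the joint research fund and returns 1.3 × (1 + r) / 7 to the contributor.
Setting this equal to 1: 1 + r = 7/1.3 = 5.3846.
So the minimum matching rate is r = 5.3846 − 1 = 4.385.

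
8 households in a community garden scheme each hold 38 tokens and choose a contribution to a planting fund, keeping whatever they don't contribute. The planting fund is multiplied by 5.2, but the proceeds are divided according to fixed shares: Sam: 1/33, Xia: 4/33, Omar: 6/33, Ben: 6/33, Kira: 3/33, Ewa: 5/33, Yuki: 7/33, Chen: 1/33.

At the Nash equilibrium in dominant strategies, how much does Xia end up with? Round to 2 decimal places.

Each unit j contributes comes back to j as 5.2 × (j's share), so j prefers to contribute only if that share exceeds 1/5.2 = 0.1923; otherwise keeping the unit dominates.
Only Yuki (7/33) clears that bar, contributing 38; the remaining 7 contribute 0. Total contributed: 38.
Xia keeps 38 and receives 5.2 × 38 × 4/33 = 23.95 from the planting fund, for a payoff of 61.95.

61.95 tokens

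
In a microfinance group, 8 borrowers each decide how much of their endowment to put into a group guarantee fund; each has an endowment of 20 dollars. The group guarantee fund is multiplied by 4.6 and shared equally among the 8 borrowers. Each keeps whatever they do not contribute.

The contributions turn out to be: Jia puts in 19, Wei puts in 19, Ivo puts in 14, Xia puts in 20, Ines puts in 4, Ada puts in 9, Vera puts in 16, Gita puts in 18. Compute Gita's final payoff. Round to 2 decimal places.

Total contributed: 19 + 19 + 14 + 20 + 4 + 9 + 16 + 18 = 119.
Each receives 4.6 × 119 / 8 = 68.43 from the group guarantee fund.
Gita keeps 20 − 18 = 2, so Gita's payoff is 2 + 68.43 = 70.43.

70.43 dollars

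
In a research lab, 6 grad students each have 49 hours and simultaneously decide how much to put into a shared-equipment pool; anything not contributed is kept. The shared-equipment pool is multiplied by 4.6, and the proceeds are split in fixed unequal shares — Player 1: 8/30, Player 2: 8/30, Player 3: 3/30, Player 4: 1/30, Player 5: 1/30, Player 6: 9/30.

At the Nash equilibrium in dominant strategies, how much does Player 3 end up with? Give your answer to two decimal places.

Player j's private return per contributed unit is 4.6 × (j's share). Contributing is weakly dominant for j when that share is at least 1/4.6 = 0.2174, and contributing 0 is dominant otherwise.
The shares above 0.2174 belong to Player 1, Player 2 and Player 6, contributing 49 each; the remaining 3 contribute 0. Total contributed: 147.
Player 3 keeps 49 and receives 4.6 × 147 × 3/30 = 67.62 from the shared-equipment pool, for a payoff of 116.62.

116.62 hours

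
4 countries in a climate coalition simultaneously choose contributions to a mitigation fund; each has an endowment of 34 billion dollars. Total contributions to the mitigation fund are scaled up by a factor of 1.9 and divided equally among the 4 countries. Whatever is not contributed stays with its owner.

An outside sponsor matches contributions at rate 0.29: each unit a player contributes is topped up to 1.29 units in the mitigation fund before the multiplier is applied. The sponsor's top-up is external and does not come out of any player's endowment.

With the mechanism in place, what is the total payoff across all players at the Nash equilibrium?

With the mechanism, a contributed unit returns 1.9 × 1.29 / 4 = 0.6128 per unit of net cost — still below 1 — so contributing 0 remains dominant for every player.
Everyone keeps their endowment and the group total is 4 × 34 = 136.

136.00 billion dollars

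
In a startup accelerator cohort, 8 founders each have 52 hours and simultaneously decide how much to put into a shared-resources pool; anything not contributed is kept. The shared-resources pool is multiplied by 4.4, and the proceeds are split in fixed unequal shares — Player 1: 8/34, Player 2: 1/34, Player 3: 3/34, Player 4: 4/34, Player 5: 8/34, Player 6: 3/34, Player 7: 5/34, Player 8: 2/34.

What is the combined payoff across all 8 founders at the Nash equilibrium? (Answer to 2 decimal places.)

769.60 hours

Player j's private return per contributed unit is 4.4 × (j's share). Contributing is weakly dominant for j when that share is at least 1/4.4 = 0.2273, and contributing 0 is dominant otherwise.
Player 1 and Player 5 are above the threshold, contributing 52 each; the remaining 6 contribute 0. Total contributed: 104.
The shared-resources pool pays out 4.4 × 104 = 457.60 in total (split across the unequal shares, but the aggregate is all that matters for the group sum).
The 6 free-riders keep 52 each, adding 312. Group total = 312 + 457.60 = 769.60.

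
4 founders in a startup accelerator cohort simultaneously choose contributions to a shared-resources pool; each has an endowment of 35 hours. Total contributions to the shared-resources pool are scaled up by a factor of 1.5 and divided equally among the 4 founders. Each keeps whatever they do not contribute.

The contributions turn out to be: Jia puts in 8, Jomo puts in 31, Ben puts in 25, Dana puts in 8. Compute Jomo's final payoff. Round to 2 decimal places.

Total contributed: 8 + 31 + 25 + 8 = 72.
Each receives 1.5 × 72 / 4 = 27.00 from the shared-resources pool.
Jomo keeps 35 − 31 = 4, so Jomo's payoff is 4 + 27.00 = 31.00.

31.00 hours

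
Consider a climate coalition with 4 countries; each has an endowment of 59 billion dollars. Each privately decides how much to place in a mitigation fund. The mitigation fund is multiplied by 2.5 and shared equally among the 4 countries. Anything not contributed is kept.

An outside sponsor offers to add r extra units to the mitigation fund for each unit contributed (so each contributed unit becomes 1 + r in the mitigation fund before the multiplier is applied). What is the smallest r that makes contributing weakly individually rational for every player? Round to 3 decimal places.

0.600

With matching at rate r, one contributed unit becomes (1 + r) in the mitigation fund and returns 2.5 × (1 + r) / 4 to the contributor.
Setting this equal to 1: 1 + r = 4/2.5 = 1.6000.
So the minimum matching rate is r = 1.6000 − 1 = 0.600.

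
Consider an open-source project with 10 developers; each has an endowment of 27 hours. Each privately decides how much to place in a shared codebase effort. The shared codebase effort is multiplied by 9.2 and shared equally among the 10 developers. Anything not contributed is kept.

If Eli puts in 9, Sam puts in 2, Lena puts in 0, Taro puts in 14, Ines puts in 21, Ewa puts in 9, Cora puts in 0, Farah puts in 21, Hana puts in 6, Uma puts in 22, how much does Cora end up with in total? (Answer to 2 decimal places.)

Total contributed: 9 + 2 + 0 + 14 + 21 + 9 + 0 + 21 + 6 + 22 = 104.
Each receives 9.2 × 104 / 10 = 95.68 from the shared codebase effort.
Cora keeps 27 − 0 = 27, so Cora's payoff is 27 + 95.68 = 122.68.

122.68 hours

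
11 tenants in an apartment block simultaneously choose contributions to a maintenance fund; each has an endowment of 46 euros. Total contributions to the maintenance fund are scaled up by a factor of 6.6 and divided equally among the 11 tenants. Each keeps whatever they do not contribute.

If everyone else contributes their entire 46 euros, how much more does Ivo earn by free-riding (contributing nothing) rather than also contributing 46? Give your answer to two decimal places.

18.40 euros

Switching from a contribution of 46 to 0 lets Ivo keep an extra 46 euros, but lowers the maintenance fund by 46, which costs Ivo their own share of that drop: 6.6/11 × 46 = 27.60.
Net gain = 46 − 27.60 = 18.40. The private return per contributed unit (0.6000) is below 1, so free-riding is indeed the best response regardless of what the others do.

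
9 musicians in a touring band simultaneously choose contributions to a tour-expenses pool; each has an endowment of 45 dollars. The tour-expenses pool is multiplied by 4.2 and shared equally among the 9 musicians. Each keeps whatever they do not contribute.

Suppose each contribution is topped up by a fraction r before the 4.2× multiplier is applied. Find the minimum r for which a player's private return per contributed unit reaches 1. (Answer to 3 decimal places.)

1.143

With matching at rate r, one contributed unit becomes (1 + r) in the tour-expenses pool and returns 4.2 × (1 + r) / 9 to the contributor.
Setting this equal to 1: 1 + r = 9/4.2 = 2.1429.
So the minimum matching rate is r = 2.1429 − 1 = 1.143.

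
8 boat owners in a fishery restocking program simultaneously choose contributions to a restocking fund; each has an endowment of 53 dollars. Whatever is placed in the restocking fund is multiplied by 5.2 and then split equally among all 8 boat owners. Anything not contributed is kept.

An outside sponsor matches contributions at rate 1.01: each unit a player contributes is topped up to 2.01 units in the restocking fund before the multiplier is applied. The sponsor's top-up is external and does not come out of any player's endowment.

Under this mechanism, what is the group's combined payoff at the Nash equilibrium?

4431.65 dollars

Under the mechanism each unit contributed yields 5.2 × 2.01 / 8 = 1.3065 back to its contributor per unit of net cost, which exceeds 1, making full contribution the dominant choice for everyone.
So the Nash equilibrium is full contribution by all 8; the group earns 5.2 × 2.01 × 424 = 4431.65.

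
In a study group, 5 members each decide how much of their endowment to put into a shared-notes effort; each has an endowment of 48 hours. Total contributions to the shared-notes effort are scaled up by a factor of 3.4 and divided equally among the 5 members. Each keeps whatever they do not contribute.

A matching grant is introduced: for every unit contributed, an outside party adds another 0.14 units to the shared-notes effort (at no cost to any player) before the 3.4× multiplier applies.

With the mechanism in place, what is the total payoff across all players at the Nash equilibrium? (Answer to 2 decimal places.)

240.00 hours

Even with the mechanism, each unit contributed returns only 3.4 × 1.14 / 5 = 0.7752 per unit of net cost, so contributing nothing is still dominant.
Everyone keeps their endowment and the group total is 5 × 48 = 240.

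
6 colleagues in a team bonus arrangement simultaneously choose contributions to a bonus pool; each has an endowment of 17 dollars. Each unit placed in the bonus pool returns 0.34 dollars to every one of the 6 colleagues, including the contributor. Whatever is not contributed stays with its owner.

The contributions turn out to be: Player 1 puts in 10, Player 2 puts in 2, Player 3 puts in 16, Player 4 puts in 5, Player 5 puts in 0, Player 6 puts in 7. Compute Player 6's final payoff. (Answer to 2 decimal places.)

Total contributed: 10 + 2 + 16 + 5 + 0 + 7 = 40.
Each receives 0.34 × 40 = 13.60 from the bonus pool.
Player 6 keeps 17 − 7 = 10, so Player 6's payoff is 10 + 13.60 = 23.60.

23.60 dollars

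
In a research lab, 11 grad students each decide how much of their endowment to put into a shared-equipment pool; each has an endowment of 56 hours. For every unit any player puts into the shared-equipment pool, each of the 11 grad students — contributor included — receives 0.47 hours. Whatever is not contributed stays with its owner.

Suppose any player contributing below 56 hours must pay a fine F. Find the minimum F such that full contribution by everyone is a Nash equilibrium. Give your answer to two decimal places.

29.68 hours

Given the others contribute fully, the best deviation is to contribute 0 (any partial contribution still incurs the fine and gives up units whose private return 0.47 is below 1).
Deviating from 56 to 0 saves 56 hours but forfeits the deviator's share of the drop in the shared-equipment pool: 0.47 × 56 = 26.32.
So the deviation gain is 56 − 26.32 = 29.68, and the fine must be at least 29.68 hours to wipe it out.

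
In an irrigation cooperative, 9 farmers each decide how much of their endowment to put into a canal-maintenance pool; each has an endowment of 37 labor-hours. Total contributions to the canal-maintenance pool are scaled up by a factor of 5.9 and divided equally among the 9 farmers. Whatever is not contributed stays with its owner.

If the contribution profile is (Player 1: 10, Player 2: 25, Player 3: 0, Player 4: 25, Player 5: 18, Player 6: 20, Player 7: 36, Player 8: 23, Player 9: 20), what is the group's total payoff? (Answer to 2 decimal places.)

1200.30 labor-hours

Total contributed: 10 + 25 + 0 + 25 + 18 + 20 + 36 + 23 + 20 = 177; total kept: 9 × 37 − 177 = 156.
The canal-maintenance pool pays out 5.9 × 177 = 1044.30 in aggregate.
Group total = 156 + 1044.30 = 1200.30.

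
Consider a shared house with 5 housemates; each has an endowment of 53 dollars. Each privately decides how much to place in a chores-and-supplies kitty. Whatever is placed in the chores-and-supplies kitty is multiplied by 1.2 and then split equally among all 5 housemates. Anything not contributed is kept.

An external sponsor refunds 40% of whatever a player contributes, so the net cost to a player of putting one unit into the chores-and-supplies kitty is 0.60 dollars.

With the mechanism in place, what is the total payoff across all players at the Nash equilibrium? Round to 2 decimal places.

265.00 dollars

With the mechanism, a contributed unit returns (1.2/5) / 0.60 = 0.4000 per unit of net cost — still below 1 — so contributing 0 remains dominant for every player.
Everyone keeps their endowment and the group total is 5 × 53 = 265.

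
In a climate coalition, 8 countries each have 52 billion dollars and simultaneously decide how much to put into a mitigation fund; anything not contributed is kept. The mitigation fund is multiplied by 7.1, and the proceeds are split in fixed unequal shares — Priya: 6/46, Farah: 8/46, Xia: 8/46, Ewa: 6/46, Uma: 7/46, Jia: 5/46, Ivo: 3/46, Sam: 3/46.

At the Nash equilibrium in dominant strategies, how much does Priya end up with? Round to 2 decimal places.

196.47 billion dollars

Player j's private return per contributed unit is 7.1 × (j's share). Contributing is weakly dominant for j when that share is at least 1/7.1 = 0.1408, and contributing 0 is dominant otherwise.
The shares above 0.1408 belong to Farah, Xia and Uma, contributing 52 each; the remaining 5 contribute 0. Total contributed: 156.
Priya keeps 52 and receives 7.1 × 156 × 6/46 = 144.47 from the mitigation fund, for a payoff of 196.47.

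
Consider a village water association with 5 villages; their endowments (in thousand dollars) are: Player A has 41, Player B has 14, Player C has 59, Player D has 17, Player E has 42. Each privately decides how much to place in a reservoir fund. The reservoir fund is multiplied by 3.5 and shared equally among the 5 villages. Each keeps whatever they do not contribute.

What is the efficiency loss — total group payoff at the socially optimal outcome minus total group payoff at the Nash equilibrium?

The private return per contributed unit is 3.5/5 = 0.7000 < 1 for every player regardless of endowment, so the Nash equilibrium is zero contribution and the group total is Σ E_j = 41 + 14 + 59 + 17 + 42 = 173.
Each contributed unit returns 3.500 to the group, so the social optimum is full contribution by everyone: group total = 3.500 × 173 = 605.50.
Efficiency loss = (3.500 − 1) × 173 = 432.50.

432.50 thousand dollars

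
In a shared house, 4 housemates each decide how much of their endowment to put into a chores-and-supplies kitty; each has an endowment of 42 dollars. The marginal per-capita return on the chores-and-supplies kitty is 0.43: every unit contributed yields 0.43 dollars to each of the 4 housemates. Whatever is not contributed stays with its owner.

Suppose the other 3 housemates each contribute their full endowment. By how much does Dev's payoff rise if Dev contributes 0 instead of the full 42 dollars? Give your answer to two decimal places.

23.94 dollars

Switching from a contribution of 42 to 0 lets Dev keep an extra 42 dollars, but lowers the chores-and-supplies kitty by 42, which costs Dev their own share of that drop: 0.43 × 42 = 18.06.
Net gain = 42 − 18.06 = 23.94. The private return per contributed unit (0.43) is below 1, so free-riding is indeed the best response regardless of what the others do.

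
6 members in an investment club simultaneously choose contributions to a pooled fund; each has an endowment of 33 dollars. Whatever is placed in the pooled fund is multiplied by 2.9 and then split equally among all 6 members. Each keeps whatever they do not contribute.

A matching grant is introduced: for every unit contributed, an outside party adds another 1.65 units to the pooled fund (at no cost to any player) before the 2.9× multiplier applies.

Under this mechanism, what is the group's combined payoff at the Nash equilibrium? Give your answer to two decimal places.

1521.63 dollars

Under the mechanism each unit contributed yields 2.9 × 2.65 / 6 = 1.2808 back to its contributor per unit of net cost, which exceeds 1, making full contribution the dominant choice for everyone.
So the Nash equilibrium is full contribution by all 6; the group earns 2.9 × 2.65 × 198 = 1521.63.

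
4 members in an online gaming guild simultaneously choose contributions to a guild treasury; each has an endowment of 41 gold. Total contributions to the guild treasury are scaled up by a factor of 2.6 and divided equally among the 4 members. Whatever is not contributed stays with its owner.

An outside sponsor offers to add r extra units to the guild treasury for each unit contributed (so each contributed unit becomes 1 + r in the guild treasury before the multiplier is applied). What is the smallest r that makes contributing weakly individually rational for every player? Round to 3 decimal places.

0.538

With matching at rate r, one contributed unit becomes (1 + r) in the guild treasury and returns 2.6 × (1 + r) / 4 to the contributor.
Setting this equal to 1: 1 + r = 4/2.6 = 1.5385.
So the minimum matching rate is r = 1.5385 − 1 = 0.538.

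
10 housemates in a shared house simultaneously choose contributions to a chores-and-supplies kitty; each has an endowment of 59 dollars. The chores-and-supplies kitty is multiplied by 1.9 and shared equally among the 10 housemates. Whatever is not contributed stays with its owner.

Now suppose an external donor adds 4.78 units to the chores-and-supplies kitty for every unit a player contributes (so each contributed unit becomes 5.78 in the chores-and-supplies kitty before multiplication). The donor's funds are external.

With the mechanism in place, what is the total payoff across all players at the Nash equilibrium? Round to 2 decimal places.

Under the mechanism each unit contributed yields 1.9 × 5.78 / 10 = 1.0982 back to its contributor per unit of net cost, which exceeds 1, making full contribution the dominant choice for everyone.
At the Nash equilibrium everyone contributes 59. Group total payoff = 1.9 × 5.78 × 590 = 6479.38.

6479.38 dollars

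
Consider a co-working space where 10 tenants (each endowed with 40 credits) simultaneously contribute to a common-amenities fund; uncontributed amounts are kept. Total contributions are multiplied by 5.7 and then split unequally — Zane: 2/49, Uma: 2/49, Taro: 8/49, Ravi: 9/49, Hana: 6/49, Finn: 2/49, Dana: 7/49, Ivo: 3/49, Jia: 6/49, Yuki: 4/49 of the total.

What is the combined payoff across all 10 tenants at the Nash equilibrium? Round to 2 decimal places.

For player j, contributing a unit is worthwhile iff 5.7 × (j's share) ≥ 1, i.e. iff j's share is at least 0.1754.
Only Ravi (9/49) clears that bar, contributing 40; the remaining 9 contribute 0. Total contributed: 40.
The common-amenities fund pays out 5.7 × 40 = 228.00 in total (split across the unequal shares, but the aggregate is all that matters for the group sum).
The 9 free-riders keep 40 each, adding 360. Group total = 360 + 228.00 = 588.00.

588.00 credits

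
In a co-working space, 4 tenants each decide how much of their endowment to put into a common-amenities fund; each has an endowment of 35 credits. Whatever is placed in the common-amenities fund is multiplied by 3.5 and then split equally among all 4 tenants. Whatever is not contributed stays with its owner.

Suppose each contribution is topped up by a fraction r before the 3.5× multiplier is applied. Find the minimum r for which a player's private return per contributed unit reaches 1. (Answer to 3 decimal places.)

With matching at rate r, one contributed unit becomes (1 + r) in the common-amenities fund and returns 3.5 × (1 + r) / 4 to the contributor.
Setting this equal to 1: 1 + r = 4/3.5 = 1.1429.
So the minimum matching rate is r = 1.1429 − 1 = 0.143.

0.143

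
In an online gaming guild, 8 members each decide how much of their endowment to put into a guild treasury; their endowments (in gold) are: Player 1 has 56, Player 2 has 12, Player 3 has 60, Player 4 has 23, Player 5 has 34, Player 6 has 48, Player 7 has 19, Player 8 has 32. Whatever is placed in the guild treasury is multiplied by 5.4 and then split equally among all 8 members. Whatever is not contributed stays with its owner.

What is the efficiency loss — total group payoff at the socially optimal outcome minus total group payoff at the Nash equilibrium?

The private return per contributed unit is 5.4/8 = 0.6750 < 1 for every player regardless of endowment, so the Nash equilibrium is zero contribution and the group total is Σ E_j = 56 + 12 + 60 + 23 + 34 + 48 + 19 + 32 = 284.
Each contributed unit returns 5.400 to the group, so the social optimum is full contribution by everyone: group total = 5.400 × 284 = 1533.60.
Efficiency loss = (5.400 − 1) × 284 = 1249.60.

1249.60 gold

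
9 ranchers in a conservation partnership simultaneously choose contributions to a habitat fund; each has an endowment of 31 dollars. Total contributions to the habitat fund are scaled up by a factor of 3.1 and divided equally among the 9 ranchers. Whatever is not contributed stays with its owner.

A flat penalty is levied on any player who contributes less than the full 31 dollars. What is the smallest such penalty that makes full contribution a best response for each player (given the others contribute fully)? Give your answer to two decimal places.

20.32 dollars

Given the others contribute fully, the best deviation is to contribute 0 (any partial contribution still incurs the fine and gives up units whose private return 0.3444 is below 1).
Deviating from 31 to 0 saves 31 dollars but forfeits the deviator's share of the drop in the habitat fund: 3.1/9 × 31 = 10.68.
So the deviation gain is 31 − 10.68 = 20.32, and the fine must be at least 20.32 dollars to wipe it out.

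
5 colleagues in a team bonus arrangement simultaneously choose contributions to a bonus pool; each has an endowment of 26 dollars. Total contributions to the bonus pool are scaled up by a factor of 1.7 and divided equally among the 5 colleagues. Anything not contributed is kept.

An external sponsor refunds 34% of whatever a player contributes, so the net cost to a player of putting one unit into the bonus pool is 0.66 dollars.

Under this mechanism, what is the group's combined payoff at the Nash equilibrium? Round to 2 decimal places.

The effective private return is (1.7/5) / 0.66 = 0.5152, which is still under 1, so the mechanism doesn't change anyone's dominant strategy: zero contribution.
At the Nash equilibrium no one contributes; group total payoff = 5 × 26 = 130.

130.00 dollars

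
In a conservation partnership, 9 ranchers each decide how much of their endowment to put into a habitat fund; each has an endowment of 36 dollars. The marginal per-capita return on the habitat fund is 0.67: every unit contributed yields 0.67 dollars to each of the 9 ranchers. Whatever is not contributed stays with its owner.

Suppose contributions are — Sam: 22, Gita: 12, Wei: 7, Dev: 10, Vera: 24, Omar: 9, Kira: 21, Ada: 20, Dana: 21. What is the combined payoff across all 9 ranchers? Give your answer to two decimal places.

1058.38 dollars

Total contributed: 22 + 12 + 7 + 10 + 24 + 9 + 21 + 20 + 21 = 146; total kept: 9 × 36 − 146 = 178.
The habitat fund pays out 0.67 × 9 × 146 = 880.38 in aggregate.
Group total = 178 + 880.38 = 1058.38.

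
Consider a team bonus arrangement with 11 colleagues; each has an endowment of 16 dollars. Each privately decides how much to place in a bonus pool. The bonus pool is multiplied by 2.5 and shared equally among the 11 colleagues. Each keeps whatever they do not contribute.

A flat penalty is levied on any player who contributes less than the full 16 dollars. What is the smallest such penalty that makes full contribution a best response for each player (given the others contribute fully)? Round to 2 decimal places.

Given the others contribute fully, the best deviation is to contribute 0 (any partial contribution still incurs the fine and gives up units whose private return 0.2273 is below 1).
Deviating from 16 to 0 saves 16 dollars but forfeits the deviator's share of the drop in the bonus pool: 2.5/11 × 16 = 3.64.
So the deviation gain is 16 − 3.64 = 12.36, and the fine must be at least 12.36 dollars to wipe it out.

12.36 dollars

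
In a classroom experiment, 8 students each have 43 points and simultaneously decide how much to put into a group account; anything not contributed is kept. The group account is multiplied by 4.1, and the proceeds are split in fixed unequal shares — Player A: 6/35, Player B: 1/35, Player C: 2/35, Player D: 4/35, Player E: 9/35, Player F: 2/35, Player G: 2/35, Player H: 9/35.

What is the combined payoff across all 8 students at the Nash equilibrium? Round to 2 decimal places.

610.60 points

For player j, contributing a unit is worthwhile iff 4.1 × (j's share) ≥ 1, i.e. iff j's share is at least 0.2439.
Player E and Player H clear that bar, contributing 43 each; the remaining 6 contribute 0. Total contributed: 86.
The group account pays out 4.1 × 86 = 352.60 in total (split across the unequal shares, but the aggregate is all that matters for the group sum).
The 6 free-riders keep 43 each, adding 258. Group total = 258 + 352.60 = 610.60.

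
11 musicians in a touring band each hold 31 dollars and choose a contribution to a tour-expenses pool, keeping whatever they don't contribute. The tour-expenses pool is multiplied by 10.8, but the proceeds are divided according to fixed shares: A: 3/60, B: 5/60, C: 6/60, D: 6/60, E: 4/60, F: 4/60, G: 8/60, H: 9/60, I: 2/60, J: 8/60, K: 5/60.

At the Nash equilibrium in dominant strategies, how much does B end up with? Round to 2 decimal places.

170.50 dollars

For player j, contributing a unit is worthwhile iff 10.8 × (j's share) ≥ 1, i.e. iff j's share is at least 0.0926.
C, D, G, H and J are above the threshold, contributing 31 each; the remaining 6 contribute 0. Total contributed: 155.
B keeps 31 and receives 10.8 × 155 × 5/60 = 139.50 from the tour-expenses pool, for a payoff of 170.50.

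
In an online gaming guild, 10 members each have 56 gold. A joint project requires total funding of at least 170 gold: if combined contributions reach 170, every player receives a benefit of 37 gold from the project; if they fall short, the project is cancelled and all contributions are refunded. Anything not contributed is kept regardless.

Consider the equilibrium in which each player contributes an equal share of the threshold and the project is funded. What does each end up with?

76 gold

Equal share of the threshold: 170/10 = 17.
At this profile no one gains by cutting their contribution: any cut drops the total below 170, the project is cancelled, contributions are refunded, and the deviator ends with 56, which is less than 56 − 17 + 37 = 76. Contributing more than 17 just wastes the excess. So contributing exactly 17 is a best response.
Each player's payoff: 56 − 17 + 37 = 76.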